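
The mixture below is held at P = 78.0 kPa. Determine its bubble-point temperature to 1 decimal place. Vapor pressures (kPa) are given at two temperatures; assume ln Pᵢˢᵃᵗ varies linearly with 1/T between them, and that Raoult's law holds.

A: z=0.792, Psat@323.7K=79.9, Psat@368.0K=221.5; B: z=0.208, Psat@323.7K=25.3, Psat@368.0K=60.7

Bubble-point temperature: ΣzᵢPᵢˢᵃᵗ(T) = P. Interpolate ln Pᵢˢᵃᵗ = aᵢ + bᵢ/T.
  T = 323.7 K: ΣzᵢPᵢˢᵃᵗ = 68.54 kPa
  T = 368.0 K: ΣzᵢPᵢˢᵃᵗ = 188.05 kPa
  T = 345.9 K: ΣzᵢPᵢˢᵃᵗ = 117.38 kPa
  T = 334.8 K: ΣzᵢPᵢˢᵃᵗ = 90.49 kPa
  T = 329.2 K: ΣzᵢPᵢˢᵃᵗ = 78.84 kPa
  T = 326.4 K: ΣzᵢPᵢˢᵃᵗ = 73.46 kPa
Interpolating between 326.4 K and 329.2 K gives T ≈ 328.8 K.

T = 328.8 K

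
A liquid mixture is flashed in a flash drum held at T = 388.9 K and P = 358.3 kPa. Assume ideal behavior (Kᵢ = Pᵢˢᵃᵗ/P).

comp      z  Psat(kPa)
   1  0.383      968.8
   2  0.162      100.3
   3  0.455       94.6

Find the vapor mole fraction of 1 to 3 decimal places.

y_1 = 0.812

Raoult's law: Kᵢ = Pᵢˢᵃᵗ/P = Pᵢˢᵃᵗ/358.3.
  K_1 = 968.8/358.3 = 2.70388, K_2 = 100.3/358.3 = 0.27993, K_3 = 94.6/358.3 = 0.26402
Iterate (Newton) starting at V/F = 0.38:
  V/F = 0.380: g = -0.2294, g' = -1.044 → V/F = 0.160
  V/F = 0.160: g = 0.0011, g' = -1.110 → V/F = 0.161
Converged at V/F = 0.161.
Compositions from xᵢ = zᵢ/(1+V/F(Kᵢ−1)), yᵢ = Kᵢxᵢ:
  1: x = 0.300, y = 0.812
  2: x = 0.183, y = 0.051
  3: x = 0.516, y = 0.136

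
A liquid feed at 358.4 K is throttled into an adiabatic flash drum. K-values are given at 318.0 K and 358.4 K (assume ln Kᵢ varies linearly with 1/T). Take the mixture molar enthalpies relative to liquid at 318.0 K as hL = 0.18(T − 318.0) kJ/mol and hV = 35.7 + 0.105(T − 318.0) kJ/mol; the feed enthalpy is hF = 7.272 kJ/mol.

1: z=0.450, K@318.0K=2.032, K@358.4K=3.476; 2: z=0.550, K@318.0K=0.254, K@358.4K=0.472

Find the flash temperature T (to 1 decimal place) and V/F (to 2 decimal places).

Adiabatic flash: solve Rachford–Rice at each trial T, then check hF = ψ·hV(T) + (1−ψ)·hL(T).
  T = 318.0 K: K = (2.032, 0.254), RR gives ψ = 0.070, H_out = 2.509 kJ/mol
  T = 358.4 K: K = (3.476, 0.472), RR gives ψ = 0.630, H_out = 27.859 kJ/mol
  T = 338.2 K: K = (2.701, 0.353), RR gives ψ = 0.372, H_out = 16.346 kJ/mol
  T = 328.1 K: K = (2.353, 0.301), RR gives ψ = 0.237, H_out = 10.102 kJ/mol
  T = 323.1 K: K = (2.191, 0.277), RR gives ψ = 0.160, H_out = 6.586 kJ/mol
  T = 325.6 K: K = (2.271, 0.289), RR gives ψ = 0.200, H_out = 8.392 kJ/mol
  T = 324.4 K: K = (2.232, 0.283), RR gives ψ = 0.181, H_out = 7.539 kJ/mol
Linear interpolation between T = 323.1 (H_out = 6.586) and T = 324.4 (H_out = 7.539) on hF = 7.272 gives T ≈ 324.0 K, at which ψ = 0.18.

T = 324.0 K, V/F = 0.18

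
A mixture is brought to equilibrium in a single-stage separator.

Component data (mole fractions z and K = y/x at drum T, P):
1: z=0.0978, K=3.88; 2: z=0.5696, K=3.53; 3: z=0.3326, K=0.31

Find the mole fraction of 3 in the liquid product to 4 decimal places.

Newton iteration, V/F⁰ = 0.46:
  V/F = 0.4600: g = 0.45095, g' = -1.2687 → V/F = 0.8155
  V/F = 0.8155: g = 0.02983, g' = -1.2889 → V/F = 0.8386
  V/F = 0.8386: g = -0.00052, g' = -1.3356 → V/F = 0.8382
Converged at V/F = 0.8382.
Compositions from xᵢ = zᵢ/(1+V/F(Kᵢ−1)), yᵢ = Kᵢxᵢ:
  1: x = 0.0286, y = 0.1111
  2: x = 0.1825, y = 0.6443
  3: x = 0.7888, y = 0.2445

x_3 = 0.7888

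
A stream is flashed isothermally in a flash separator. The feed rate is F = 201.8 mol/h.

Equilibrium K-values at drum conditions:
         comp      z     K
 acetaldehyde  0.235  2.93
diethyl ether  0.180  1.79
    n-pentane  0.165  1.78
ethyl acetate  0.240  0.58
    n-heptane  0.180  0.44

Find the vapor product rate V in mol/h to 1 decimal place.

Let ψ = V/F and solve Σ zᵢ(Kᵢ−1)/(1+ψ(Kᵢ−1)) = 0.
Check two-phase: ΣzᵢKᵢ = 1.523 > 1 and Σzᵢ/Kᵢ = 1.096 > 1, so g(0) = 0.523 > 0 and g(1) = -0.096 < 0.
Iterate (Newton) starting at ψ = 0.5:
  ψ = 0.500: g = 0.1577, g' = -0.513 → ψ = 0.807
  ψ = 0.807: g = 0.0066, g' = -0.498 → ψ = 0.821
Converged at ψ = 0.821.
Then V = ψ·F = 0.8205·201.8 = 165.6 mol/h and L = F − V = 36.2 mol/h.

V = 165.6 mol/h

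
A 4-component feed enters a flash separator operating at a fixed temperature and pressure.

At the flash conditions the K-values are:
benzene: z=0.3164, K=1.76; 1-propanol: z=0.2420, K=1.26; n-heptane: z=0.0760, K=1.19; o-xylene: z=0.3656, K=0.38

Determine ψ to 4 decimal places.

Material balance + equilibrium reduce to Σ zᵢ(Kᵢ−1)/(1+ψ(Kᵢ−1)) = 0.
g(0) = ΣzᵢKᵢ − 1 = 0.0912 and g(1) = 1 − Σzᵢ/Kᵢ = -0.3978, so a root lies in (0, 1).
Iterate (Newton) starting at ψ = 0.49:
  ψ = 0.4900: g = -0.08135, g' = -0.4021 → ψ = 0.2877
  ψ = 0.2877: g = -0.00633, g' = -0.3479 → ψ = 0.2695
  ψ = 0.2695: g = -0.00002, g' = -0.3452 → ψ = 0.2694
Converged at ψ = 0.2694.

ψ = 0.2694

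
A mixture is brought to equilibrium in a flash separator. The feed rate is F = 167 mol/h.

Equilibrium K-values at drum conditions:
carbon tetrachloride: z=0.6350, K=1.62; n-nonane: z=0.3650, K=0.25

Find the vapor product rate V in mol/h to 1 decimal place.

Let ψ = V/F and solve Σ zᵢ(Kᵢ−1)/(1+ψ(Kᵢ−1)) = 0.
Check two-phase: ΣzᵢKᵢ = 1.1200 > 1 and Σzᵢ/Kᵢ = 1.8520 > 1, so g(0) = 0.1200 > 0 and g(1) = -0.8520 < 0.
Binary case is linear: z₁(K₁−1)(1+ψ(K₂−1)) + z₂(K₂−1)(1+ψ(K₁−1)) = 0
⇒ ψ = [z₁(K₁−1)+z₂(K₂−1)] / [−(K₁−1)(K₂−1)] = 0.11995/0.46500 = 0.2580
Then V = ψ·F = 0.2580·167 = 43.1 mol/h and L = F − V = 123.9 mol/h.

V = 43.1 mol/h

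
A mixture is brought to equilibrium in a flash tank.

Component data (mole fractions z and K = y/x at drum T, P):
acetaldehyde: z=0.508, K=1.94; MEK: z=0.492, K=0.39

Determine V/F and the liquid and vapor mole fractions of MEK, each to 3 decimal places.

Rachford–Rice: g(V/F) = Σ zᵢ(Kᵢ−1)/(1+V/F(Kᵢ−1)) = 0.
Check two-phase: ΣzᵢKᵢ = 1.177 > 1 and Σzᵢ/Kᵢ = 1.523 > 1, so g(0) = 0.177 > 0 and g(1) = -0.523 < 0.
Binary case is linear: z₁(K₁−1)(1+V/F(K₂−1)) + z₂(K₂−1)(1+V/F(K₁−1)) = 0
⇒ V/F = [z₁(K₁−1)+z₂(K₂−1)] / [−(K₁−1)(K₂−1)] = 0.1774/0.5734 = 0.309
Compositions from xᵢ = zᵢ/(1+V/F(Kᵢ−1)), yᵢ = Kᵢxᵢ:
  acetaldehyde: x = 0.394, y = 0.763
  MEK: x = 0.606, y = 0.237

V/F = 0.309, x_MEK = 0.606, y_MEK = 0.237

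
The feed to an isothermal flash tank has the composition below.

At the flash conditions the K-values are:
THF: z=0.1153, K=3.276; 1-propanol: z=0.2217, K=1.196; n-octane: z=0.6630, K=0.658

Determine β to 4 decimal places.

Newton–Raphson from β = 0.54:
  β = 0.5400: g = -0.12108, g' = -0.2438 → β = 0.0434
  β = 0.0434: g = 0.05175, g' = -0.5830 → β = 0.1322
  β = 0.1322: g = 0.00661, g' = -0.4461 → β = 0.1470
  β = 0.1470: g = 0.00013, g' = -0.4294 → β = 0.1473
Converged at β = 0.1473.

β = 0.1473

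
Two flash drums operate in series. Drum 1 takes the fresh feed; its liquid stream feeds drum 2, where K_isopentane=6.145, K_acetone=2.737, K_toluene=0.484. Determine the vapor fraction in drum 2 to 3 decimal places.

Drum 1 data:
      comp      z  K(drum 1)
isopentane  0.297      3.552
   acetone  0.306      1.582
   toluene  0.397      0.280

Drum 1:
Iterate (Newton) starting at ψ₁ = 0.5:
  ψ₁ = 0.500: g = 0.0243, g' = -0.938 → ψ₁ = 0.526
Converged at ψ₁ = 0.526.
Drum-1 compositions:
  isopentane: x = 0.127, y = 0.450
  acetone: x = 0.234, y = 0.371
  toluene: x = 0.639, y = 0.179
Drum-2 feed = drum-1 liquid: z₂ = (0.1268, 0.2343, 0.6389).
Drum 2:
Material balance + equilibrium reduce to Σ zᵢ(Kᵢ−1)/(1+ψ₂(Kᵢ−1)) = 0.
Check two-phase: ΣzᵢKᵢ = 1.730 > 1 and Σzᵢ/Kᵢ = 1.426 > 1, so g(0) = 0.730 > 0 and g(1) = -0.426 < 0.
Newton–Raphson from ψ₂ = 0.58:
  ψ₂ = 0.580: g = -0.1040, g' = -0.733 → ψ₂ = 0.438
  ψ₂ = 0.438: g = 0.0056, g' = -0.829 → ψ₂ = 0.445
Converged at ψ₂ = 0.445.
  isopentane: x = 0.039, y = 0.237
  acetone: x = 0.132, y = 0.362
  toluene: x = 0.829, y = 0.401

V/F (drum 2) = 0.445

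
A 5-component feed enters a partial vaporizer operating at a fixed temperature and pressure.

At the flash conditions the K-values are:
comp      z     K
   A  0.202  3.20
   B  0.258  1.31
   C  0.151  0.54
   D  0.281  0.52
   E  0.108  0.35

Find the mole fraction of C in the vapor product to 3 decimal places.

y_C = 0.096

Newton iteration, ψ⁰ = 0.5:
  ψ = 0.500: g = -0.0908, g' = -0.506 → ψ = 0.321
  ψ = 0.321: g = 0.0037, g' = -0.564 → ψ = 0.327
Converged at ψ = 0.327.
Compositions from xᵢ = zᵢ/(1+ψ(Kᵢ−1)), yᵢ = Kᵢxᵢ:
  A: x = 0.117, y = 0.376
  B: x = 0.234, y = 0.307
  C: x = 0.178, y = 0.096
  D: x = 0.333, y = 0.173
  E: x = 0.137, y = 0.048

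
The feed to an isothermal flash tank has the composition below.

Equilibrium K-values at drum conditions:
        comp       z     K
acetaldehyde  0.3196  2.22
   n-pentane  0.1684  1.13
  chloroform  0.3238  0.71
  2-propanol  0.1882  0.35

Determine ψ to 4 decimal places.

ψ = 0.4285

Iterate (Newton) starting at ψ = 0.5:
  ψ = 0.5000: g = -0.02832, g' = -0.3978 → ψ = 0.4288
  ψ = 0.4288: g = -0.00011, g' = -0.3960 → ψ = 0.4285
Converged at ψ = 0.4285.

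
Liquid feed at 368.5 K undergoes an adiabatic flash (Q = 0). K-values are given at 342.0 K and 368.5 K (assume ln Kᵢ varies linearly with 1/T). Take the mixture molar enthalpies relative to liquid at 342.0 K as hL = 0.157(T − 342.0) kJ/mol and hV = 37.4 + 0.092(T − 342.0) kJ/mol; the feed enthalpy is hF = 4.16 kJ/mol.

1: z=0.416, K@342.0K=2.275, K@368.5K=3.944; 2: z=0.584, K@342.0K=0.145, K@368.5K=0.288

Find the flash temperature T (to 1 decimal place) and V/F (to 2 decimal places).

Adiabatic flash: solve Rachford–Rice at each trial T, then check hF = ψ·hV(T) + (1−ψ)·hL(T).
  T = 342.0 K: K = (2.275, 0.145), RR gives ψ = 0.029, H_out = 1.066 kJ/mol
  T = 368.5 K: K = (3.944, 0.288), RR gives ψ = 0.386, H_out = 17.928 kJ/mol
  T = 355.2 K: K = (3.023, 0.207), RR gives ψ = 0.236, H_out = 10.687 kJ/mol
  T = 348.6 K: K = (2.630, 0.174), RR gives ψ = 0.145, H_out = 6.400 kJ/mol
  T = 345.3 K: K = (2.448, 0.159), RR gives ψ = 0.091, H_out = 3.907 kJ/mol
  T = 347.0 K: K = (2.540, 0.166), RR gives ψ = 0.120, H_out = 5.228 kJ/mol
Linear interpolation between T = 345.3 (H_out = 3.907) and T = 347.0 (H_out = 5.228) on hF = 4.16 gives T ≈ 345.6 K, at which ψ = 0.10.

T = 345.6 K, V/F = 0.10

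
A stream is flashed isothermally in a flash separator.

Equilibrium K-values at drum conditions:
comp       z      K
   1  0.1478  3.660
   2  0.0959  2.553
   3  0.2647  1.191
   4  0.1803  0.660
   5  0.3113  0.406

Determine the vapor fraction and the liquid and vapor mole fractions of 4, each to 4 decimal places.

ψ = 0.4287, x_4 = 0.2111, y_4 = 0.1393

Rachford–Rice: g(ψ) = Σ zᵢ(Kᵢ−1)/(1+ψ(Kᵢ−1)) = 0.
g(0) = ΣzᵢKᵢ − 1 = 0.3464 and g(1) = 1 − Σzᵢ/Kᵢ = -0.3401, so a root lies in (0, 1).
Iterate (Newton) starting at ψ = 0.5:
  ψ = 0.5000: g = -0.03817, g' = -0.5265 → ψ = 0.4275
  ψ = 0.4275: g = 0.00063, g' = -0.5466 → ψ = 0.4287
Converged at ψ = 0.4287.
Compositions from xᵢ = zᵢ/(1+ψ(Kᵢ−1)), yᵢ = Kᵢxᵢ:
  1: x = 0.0691, y = 0.2528
  2: x = 0.0576, y = 0.1470
  3: x = 0.2447, y = 0.2914
  4: x = 0.2111, y = 0.1393
  5: x = 0.4176, y = 0.1696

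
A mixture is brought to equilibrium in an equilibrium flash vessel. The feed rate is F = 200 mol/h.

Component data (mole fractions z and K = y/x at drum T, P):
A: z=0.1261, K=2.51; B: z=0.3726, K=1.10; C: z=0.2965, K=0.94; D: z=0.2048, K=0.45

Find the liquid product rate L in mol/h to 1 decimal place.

L = 127.4 mol/h

Let ψ = V/F and solve Σ zᵢ(Kᵢ−1)/(1+ψ(Kᵢ−1)) = 0.
g(0) = ΣzᵢKᵢ − 1 = 0.0972 and g(1) = 1 − Σzᵢ/Kᵢ = -0.1595, so a root lies in (0, 1).
Newton–Raphson from ψ = 0.36:
  ψ = 0.3600: g = 0.00069, g' = -0.2216 → ψ = 0.3631
Converged at ψ = 0.3631.
Then V = ψ·F = 0.3631·200 = 72.6 mol/h and L = F − V = 127.4 mol/h.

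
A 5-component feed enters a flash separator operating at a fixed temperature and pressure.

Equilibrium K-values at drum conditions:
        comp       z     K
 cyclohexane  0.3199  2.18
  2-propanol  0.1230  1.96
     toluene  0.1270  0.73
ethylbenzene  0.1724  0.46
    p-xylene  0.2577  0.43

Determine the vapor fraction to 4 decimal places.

Rachford–Rice: g(ψ) = Σ zᵢ(Kᵢ−1)/(1+ψ(Kᵢ−1)) = 0.
Check two-phase: ΣzᵢKᵢ = 1.2213 > 1 and Σzᵢ/Kᵢ = 1.3576 > 1, so g(0) = 0.2213 > 0 and g(1) = -0.3576 < 0.
Newton–Raphson from ψ = 0.5:
  ψ = 0.5000: g = -0.05542, g' = -0.4984 → ψ = 0.3888
  ψ = 0.3888: g = -0.00012, g' = -0.4997 → ψ = 0.3886
Converged at ψ = 0.3886.

ψ = 0.3886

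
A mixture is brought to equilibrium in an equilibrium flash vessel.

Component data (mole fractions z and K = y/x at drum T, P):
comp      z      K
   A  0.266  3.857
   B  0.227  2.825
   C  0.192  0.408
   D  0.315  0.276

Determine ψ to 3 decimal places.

Rachford–Rice: g(ψ) = Σ zᵢ(Kᵢ−1)/(1+ψ(Kᵢ−1)) = 0.
g(0) = ΣzᵢKᵢ − 1 = 0.833 and g(1) = 1 − Σzᵢ/Kᵢ = -0.761, so a root lies in (0, 1).
Newton iteration, ψ⁰ = 0.4:
  ψ = 0.400: g = 0.1242, g' = -1.168 → ψ = 0.506
  ψ = 0.506: g = 0.0036, g' = -1.116 → ψ = 0.510
Converged at ψ = 0.510.

ψ = 0.510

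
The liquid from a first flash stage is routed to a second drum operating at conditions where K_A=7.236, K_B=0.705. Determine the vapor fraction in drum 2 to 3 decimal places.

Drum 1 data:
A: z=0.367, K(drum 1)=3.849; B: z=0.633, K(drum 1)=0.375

V/F (drum 2) = 0.478

Drum 1:
Material balance + equilibrium reduce to Σ zᵢ(Kᵢ−1)/(1+ψ₁(Kᵢ−1)) = 0.
Check two-phase: ΣzᵢKᵢ = 1.650 > 1 and Σzᵢ/Kᵢ = 1.783 > 1, so g(0) = 0.650 > 0 and g(1) = -0.783 < 0.
Newton iteration, ψ₁⁰ = 0.46:
  ψ₁ = 0.460: g = -0.1027, g' = -1.045 → ψ₁ = 0.362
  ψ₁ = 0.362: g = 0.0038, g' = -1.135 → ψ₁ = 0.365
Converged at ψ₁ = 0.365.
Drum-1 compositions:
  A: x = 0.180, y = 0.692
  B: x = 0.820, y = 0.308
Drum-2 feed = drum-1 liquid: z₂ = (0.1799, 0.8201).
Drum 2:
Binary case is linear: z₁(K₁−1)(1+ψ₂(K₂−1)) + z₂(K₂−1)(1+ψ₂(K₁−1)) = 0
⇒ ψ₂ = [z₁(K₁−1)+z₂(K₂−1)] / [−(K₁−1)(K₂−1)] = 0.8800/1.8396 = 0.478
  A: x = 0.045, y = 0.327
  B: x = 0.955, y = 0.673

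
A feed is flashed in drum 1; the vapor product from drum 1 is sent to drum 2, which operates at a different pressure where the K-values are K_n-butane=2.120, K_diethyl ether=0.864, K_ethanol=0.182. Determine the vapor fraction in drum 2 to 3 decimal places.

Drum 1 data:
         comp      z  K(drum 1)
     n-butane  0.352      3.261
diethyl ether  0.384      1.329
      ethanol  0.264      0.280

Drum 1:
Material balance + equilibrium reduce to Σ zᵢ(Kᵢ−1)/(1+ψ₁(Kᵢ−1)) = 0.
Check two-phase: ΣzᵢKᵢ = 1.732 > 1 and Σzᵢ/Kᵢ = 1.340 > 1, so g(0) = 0.732 > 0 and g(1) = -0.340 < 0.
Iterate (Newton) starting at ψ₁ = 0.5:
  ψ₁ = 0.500: g = 0.1851, g' = -0.761 → ψ₁ = 0.743
  ψ₁ = 0.743: g = -0.0103, g' = -0.910 → ψ₁ = 0.732
Converged at ψ₁ = 0.732.
Drum-1 compositions:
  n-butane: x = 0.133, y = 0.432
  diethyl ether: x = 0.310, y = 0.411
  ethanol: x = 0.558, y = 0.156
Drum-2 feed = drum-1 vapor: z₂ = (0.4325, 0.4113, 0.1562).
Drum 2:
Newton iteration, ψ₂⁰ = 0.5:
  ψ₂ = 0.500: g = 0.0343, g' = -0.531 → ψ₂ = 0.565
  ψ₂ = 0.565: g = -0.0013, g' = -0.573 → ψ₂ = 0.562
Converged at ψ₂ = 0.562.
  n-butane: x = 0.265, y = 0.563
  diethyl ether: x = 0.445, y = 0.385
  ethanol: x = 0.289, y = 0.053

V/F (drum 2) = 0.562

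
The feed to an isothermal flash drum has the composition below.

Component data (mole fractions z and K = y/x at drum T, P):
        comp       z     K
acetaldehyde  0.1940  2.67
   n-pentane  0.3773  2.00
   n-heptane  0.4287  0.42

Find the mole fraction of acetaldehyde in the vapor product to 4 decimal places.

y_acetaldehyde = 0.2532

Iterate (Newton) starting at V/F = 0.48:
  V/F = 0.4800: g = 0.09019, g' = -0.6159 → V/F = 0.6264
  V/F = 0.6264: g = -0.00022, g' = -0.6276 → V/F = 0.6261
Converged at V/F = 0.6261.
Compositions from xᵢ = zᵢ/(1+V/F(Kᵢ−1)), yᵢ = Kᵢxᵢ:
  acetaldehyde: x = 0.0948, y = 0.2532
  n-pentane: x = 0.2320, y = 0.4641
  n-heptane: x = 0.6731, y = 0.2827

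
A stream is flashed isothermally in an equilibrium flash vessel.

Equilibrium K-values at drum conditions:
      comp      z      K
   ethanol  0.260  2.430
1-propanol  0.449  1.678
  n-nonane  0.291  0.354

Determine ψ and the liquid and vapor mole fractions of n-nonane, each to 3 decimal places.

Newton–Raphson from ψ = 0.5:
  ψ = 0.500: g = 0.1665, g' = -0.561 → ψ = 0.797
  ψ = 0.797: g = -0.0160, g' = -0.719 → ψ = 0.775
  ψ = 0.775: g = -0.0003, g' = -0.695 → ψ = 0.774
Converged at ψ = 0.774.
Compositions from xᵢ = zᵢ/(1+ψ(Kᵢ−1)), yᵢ = Kᵢxᵢ:
  ethanol: x = 0.123, y = 0.300
  1-propanol: x = 0.294, y = 0.494
  n-nonane: x = 0.582, y = 0.206

ψ = 0.774, x_n-nonane = 0.582, y_n-nonane = 0.206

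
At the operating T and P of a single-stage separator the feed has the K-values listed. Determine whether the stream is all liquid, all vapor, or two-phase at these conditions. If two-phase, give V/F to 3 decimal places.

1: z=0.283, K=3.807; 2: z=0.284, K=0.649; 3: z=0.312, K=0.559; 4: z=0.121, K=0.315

two-phase, V/F = 0.370

ΣzᵢKᵢ = 1.474; Σzᵢ/Kᵢ = 1.454.
Both exceed 1, so a two-phase solution exists.
Iterate (Newton) starting at ψ = 0.45:
  ψ = 0.450: g = -0.0589, g' = -0.698 → ψ = 0.366
  ψ = 0.366: g = 0.0030, g' = -0.776 → ψ = 0.370
Converged at ψ = 0.370.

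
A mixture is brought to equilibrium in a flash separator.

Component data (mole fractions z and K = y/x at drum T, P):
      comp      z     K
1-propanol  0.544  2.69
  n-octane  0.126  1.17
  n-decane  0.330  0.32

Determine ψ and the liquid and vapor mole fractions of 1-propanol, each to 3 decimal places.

ψ = 0.714, x_1-propanol = 0.247, y_1-propanol = 0.663

Let ψ = V/F and solve Σ zᵢ(Kᵢ−1)/(1+ψ(Kᵢ−1)) = 0.
Check two-phase: ΣzᵢKᵢ = 1.716 > 1 and Σzᵢ/Kᵢ = 1.341 > 1, so g(0) = 0.716 > 0 and g(1) = -0.341 < 0.
Newton iteration, ψ⁰ = 0.49:
  ψ = 0.490: g = 0.1861, g' = -0.811 → ψ = 0.719
  ψ = 0.719: g = -0.0054, g' = -0.904 → ψ = 0.714
Converged at ψ = 0.714.
Compositions from xᵢ = zᵢ/(1+ψ(Kᵢ−1)), yᵢ = Kᵢxᵢ:
  1-propanol: x = 0.247, y = 0.663
  n-octane: x = 0.112, y = 0.131
  n-decane: x = 0.641, y = 0.205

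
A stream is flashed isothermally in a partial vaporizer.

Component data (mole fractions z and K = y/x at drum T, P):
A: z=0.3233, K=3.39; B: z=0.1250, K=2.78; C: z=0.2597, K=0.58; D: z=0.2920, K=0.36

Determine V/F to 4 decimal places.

Rachford–Rice: g(V/F) = Σ zᵢ(Kᵢ−1)/(1+V/F(Kᵢ−1)) = 0.
g(0) = ΣzᵢKᵢ − 1 = 0.6992 and g(1) = 1 − Σzᵢ/Kᵢ = -0.3992, so a root lies in (0, 1).
Newton iteration, V/F⁰ = 0.52:
  V/F = 0.5200: g = 0.04042, g' = -0.8176 → V/F = 0.5694
  V/F = 0.5694: g = 0.00038, g' = -0.8042 → V/F = 0.5699
Converged at V/F = 0.5699.

V/F = 0.5699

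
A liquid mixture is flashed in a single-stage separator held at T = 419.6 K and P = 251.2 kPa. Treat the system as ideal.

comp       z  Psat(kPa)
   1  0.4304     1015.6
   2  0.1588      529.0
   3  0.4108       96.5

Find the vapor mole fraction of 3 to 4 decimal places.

y_3 = 0.3021

Raoult's law: Kᵢ = Pᵢˢᵃᵗ/P = Pᵢˢᵃᵗ/251.2.
  K_1 = 1015.6/251.2 = 4.042994, K_2 = 529.0/251.2 = 2.105892, K_3 = 96.5/251.2 = 0.384156
Let ψ = V/F and solve Σ zᵢ(Kᵢ−1)/(1+ψ(Kᵢ−1)) = 0.
Check two-phase: ΣzᵢKᵢ = 2.2323 > 1 and Σzᵢ/Kᵢ = 1.2512 > 1, so g(0) = 1.2323 > 0 and g(1) = -0.2512 < 0.
Iterate (Newton) starting at ψ = 0.5:
  ψ = 0.5000: g = 0.26695, g' = -1.0327 → ψ = 0.7585
  ψ = 0.7585: g = 0.01665, g' = -0.9703 → ψ = 0.7757
  ψ = 0.7757: g = -0.00008, g' = -0.9803 → ψ = 0.7756
Converged at ψ = 0.7756.
Compositions from xᵢ = zᵢ/(1+ψ(Kᵢ−1)), yᵢ = Kᵢxᵢ:
  1: x = 0.1281, y = 0.5179
  2: x = 0.0855, y = 0.1800
  3: x = 0.7864, y = 0.3021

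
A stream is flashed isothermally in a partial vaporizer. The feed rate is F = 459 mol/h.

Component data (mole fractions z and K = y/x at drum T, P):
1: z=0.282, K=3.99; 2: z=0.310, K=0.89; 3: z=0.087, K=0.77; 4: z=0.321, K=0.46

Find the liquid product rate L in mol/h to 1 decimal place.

Rachford–Rice: g(ψ) = Σ zᵢ(Kᵢ−1)/(1+ψ(Kᵢ−1)) = 0.
Check two-phase: ΣzᵢKᵢ = 1.616 > 1 and Σzᵢ/Kᵢ = 1.230 > 1, so g(0) = 0.616 > 0 and g(1) = -0.230 < 0.
Iterate (Newton) starting at ψ = 0.6:
  ψ = 0.600: g = -0.0144, g' = -0.538 → ψ = 0.573
  ψ = 0.573: g = 0.0001, g' = -0.549 → ψ = 0.574
Converged at ψ = 0.574.
Then V = ψ·F = 0.5736·459 = 263.3 mol/h and L = F − V = 195.7 mol/h.

L = 195.7 mol/h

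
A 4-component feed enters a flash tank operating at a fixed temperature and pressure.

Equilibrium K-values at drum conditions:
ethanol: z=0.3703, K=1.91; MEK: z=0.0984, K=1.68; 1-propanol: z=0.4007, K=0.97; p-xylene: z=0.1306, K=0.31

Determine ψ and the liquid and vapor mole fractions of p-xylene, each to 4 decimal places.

Rachford–Rice: g(ψ) = Σ zᵢ(Kᵢ−1)/(1+ψ(Kᵢ−1)) = 0.
g(0) = ΣzᵢKᵢ − 1 = 0.3017 and g(1) = 1 − Σzᵢ/Kᵢ = -0.0868, so a root lies in (0, 1).
Iterate (Newton) starting at ψ = 0.46:
  ψ = 0.4600: g = 0.14430, g' = -0.3126 → ψ = 0.9216
  ψ = 0.9216: g = -0.03548, g' = -0.5774 → ψ = 0.8602
  ψ = 0.8602: g = -0.00280, g' = -0.4913 → ψ = 0.8545
  ψ = 0.8545: g = -0.00002, g' = -0.4848 → ψ = 0.8544
Converged at ψ = 0.8544.
Compositions from xᵢ = zᵢ/(1+ψ(Kᵢ−1)), yᵢ = Kᵢxᵢ:
  ethanol: x = 0.2083, y = 0.3979
  MEK: x = 0.0622, y = 0.1046
  1-propanol: x = 0.4112, y = 0.3989
  p-xylene: x = 0.3182, y = 0.0986

ψ = 0.8544, x_p-xylene = 0.3182, y_p-xylene = 0.0986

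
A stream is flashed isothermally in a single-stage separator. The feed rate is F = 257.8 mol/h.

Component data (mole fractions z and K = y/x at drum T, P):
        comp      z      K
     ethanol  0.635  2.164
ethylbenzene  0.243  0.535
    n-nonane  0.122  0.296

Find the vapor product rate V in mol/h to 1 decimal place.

Rachford–Rice: g(ψ) = Σ zᵢ(Kᵢ−1)/(1+ψ(Kᵢ−1)) = 0.
Check two-phase: ΣzᵢKᵢ = 1.540 > 1 and Σzᵢ/Kᵢ = 1.160 > 1, so g(0) = 0.540 > 0 and g(1) = -0.160 < 0.
Iterate (Newton) starting at ψ = 0.5:
  ψ = 0.500: g = 0.1875, g' = -0.577 → ψ = 0.825
  ψ = 0.825: g = -0.0111, g' = -0.706 → ψ = 0.809
Converged at ψ = 0.809.
Then V = ψ·F = 0.8090·257.8 = 208.6 mol/h and L = F − V = 49.2 mol/h.

V = 208.6 mol/h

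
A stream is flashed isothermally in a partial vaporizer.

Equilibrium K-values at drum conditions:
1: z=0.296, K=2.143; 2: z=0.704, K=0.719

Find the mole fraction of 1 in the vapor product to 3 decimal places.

Rachford–Rice: g(β) = Σ zᵢ(Kᵢ−1)/(1+β(Kᵢ−1)) = 0.
Feasibility: ΣzᵢKᵢ = 1.141, Σzᵢ/Kᵢ = 1.117 — both > 1, two phases present.
Newton–Raphson from β = 0.58:
  β = 0.580: g = -0.0329, g' = -0.219 → β = 0.430
  β = 0.430: g = 0.0018, g' = -0.246 → β = 0.437
Converged at β = 0.437.
Compositions from xᵢ = zᵢ/(1+β(Kᵢ−1)), yᵢ = Kᵢxᵢ:
  1: x = 0.197, y = 0.423
  2: x = 0.803, y = 0.577

y_1 = 0.423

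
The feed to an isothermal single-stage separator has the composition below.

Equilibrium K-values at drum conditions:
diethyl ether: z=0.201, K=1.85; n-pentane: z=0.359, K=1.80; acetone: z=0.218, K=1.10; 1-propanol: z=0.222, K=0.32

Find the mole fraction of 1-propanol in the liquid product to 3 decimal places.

Let ψ = V/F and solve Σ zᵢ(Kᵢ−1)/(1+ψ(Kᵢ−1)) = 0.
Check two-phase: ΣzᵢKᵢ = 1.329 > 1 and Σzᵢ/Kᵢ = 1.200 > 1, so g(0) = 0.329 > 0 and g(1) = -0.200 < 0.
Newton–Raphson from ψ = 0.63:
  ψ = 0.630: g = 0.0586, g' = -0.479 → ψ = 0.752
  ψ = 0.752: g = -0.0053, g' = -0.576 → ψ = 0.743
Converged at ψ = 0.743.
Compositions from xᵢ = zᵢ/(1+ψ(Kᵢ−1)), yᵢ = Kᵢxᵢ:
  diethyl ether: x = 0.123, y = 0.228
  n-pentane: x = 0.225, y = 0.405
  acetone: x = 0.203, y = 0.223
  1-propanol: x = 0.449, y = 0.144

x_1-propanol = 0.449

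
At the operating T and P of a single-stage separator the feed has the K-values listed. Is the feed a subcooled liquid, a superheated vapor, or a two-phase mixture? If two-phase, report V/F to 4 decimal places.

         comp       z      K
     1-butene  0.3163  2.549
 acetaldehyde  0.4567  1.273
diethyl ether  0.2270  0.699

superheated vapor

ΣzᵢKᵢ = 1.5463; Σzᵢ/Kᵢ = 0.8076.
Since Σzᵢ/Kᵢ < 1 the mixture is above its dew point — single vapor phase.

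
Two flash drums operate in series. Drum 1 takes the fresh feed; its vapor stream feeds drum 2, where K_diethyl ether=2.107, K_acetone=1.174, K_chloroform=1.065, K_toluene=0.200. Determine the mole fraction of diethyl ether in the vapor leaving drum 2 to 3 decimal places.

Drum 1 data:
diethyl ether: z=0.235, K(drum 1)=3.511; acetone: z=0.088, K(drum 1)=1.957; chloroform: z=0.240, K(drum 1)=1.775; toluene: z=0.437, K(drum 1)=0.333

Drum 1:
Newton–Raphson from ψ₁ = 0.62:
  ψ₁ = 0.620: g = -0.0877, g' = -0.889 → ψ₁ = 0.521
  ψ₁ = 0.521: g = -0.0027, g' = -0.844 → ψ₁ = 0.518
Converged at ψ₁ = 0.518.
Drum-1 compositions:
  diethyl ether: x = 0.102, y = 0.359
  acetone: x = 0.059, y = 0.115
  chloroform: x = 0.171, y = 0.304
  toluene: x = 0.668, y = 0.222
Drum-2 feed = drum-1 vapor: z₂ = (0.3586, 0.1151, 0.3039, 0.2224).
Drum 2:
Rachford–Rice: g(ψ₂) = Σ zᵢ(Kᵢ−1)/(1+ψ₂(Kᵢ−1)) = 0.
g(0) = ΣzᵢKᵢ − 1 = 0.259 and g(1) = 1 − Σzᵢ/Kᵢ = -0.666, so a root lies in (0, 1).
Newton iteration, ψ₂⁰ = 0.35:
  ψ₂ = 0.350: g = 0.0772, g' = -0.507 → ψ₂ = 0.502
  ψ₂ = 0.502: g = -0.0047, g' = -0.583 → ψ₂ = 0.494
Converged at ψ₂ = 0.494.
  diethyl ether: x = 0.232, y = 0.488
  acetone: x = 0.106, y = 0.124
  chloroform: x = 0.294, y = 0.314
  toluene: x = 0.368, y = 0.074

y_diethyl ether (drum 2) = 0.488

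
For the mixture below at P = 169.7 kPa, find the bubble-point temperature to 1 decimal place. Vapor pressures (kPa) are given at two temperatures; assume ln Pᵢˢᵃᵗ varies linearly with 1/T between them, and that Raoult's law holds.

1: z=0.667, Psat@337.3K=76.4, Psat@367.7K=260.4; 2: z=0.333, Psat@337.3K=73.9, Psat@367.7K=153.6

T = 359.5 K

Bubble-point temperature: ΣzᵢPᵢˢᵃᵗ(T) = P. Interpolate ln Pᵢˢᵃᵗ = aᵢ + bᵢ/T.
  T = 337.3 K: ΣzᵢPᵢˢᵃᵗ = 75.57 kPa
  T = 367.7 K: ΣzᵢPᵢˢᵃᵗ = 224.84 kPa
  T = 352.5 K: ΣzᵢPᵢˢᵃᵗ = 132.64 kPa
  T = 360.1 K: ΣzᵢPᵢˢᵃᵗ = 173.43 kPa
  T = 356.3 K: ΣzᵢPᵢˢᵃᵗ = 151.83 kPa
  T = 358.2 K: ΣzᵢPᵢˢᵃᵗ = 162.32 kPa
Interpolating between 358.2 K and 360.1 K gives T ≈ 359.5 K.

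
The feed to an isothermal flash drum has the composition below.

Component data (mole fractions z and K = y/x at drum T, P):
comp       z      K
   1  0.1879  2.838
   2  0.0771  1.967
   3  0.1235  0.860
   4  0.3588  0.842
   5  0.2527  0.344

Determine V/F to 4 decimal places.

V/F = 0.2928

Rachford–Rice: g(V/F) = Σ zᵢ(Kᵢ−1)/(1+V/F(Kᵢ−1)) = 0.
Feasibility: ΣzᵢKᵢ = 1.1802, Σzᵢ/Kᵢ = 1.4097 — both > 1, two phases present.
Iterate (Newton) starting at V/F = 0.45:
  V/F = 0.4500: g = -0.07371, g' = -0.4572 → V/F = 0.2888
  V/F = 0.2888: g = 0.00196, g' = -0.4929 → V/F = 0.2928
Converged at V/F = 0.2928.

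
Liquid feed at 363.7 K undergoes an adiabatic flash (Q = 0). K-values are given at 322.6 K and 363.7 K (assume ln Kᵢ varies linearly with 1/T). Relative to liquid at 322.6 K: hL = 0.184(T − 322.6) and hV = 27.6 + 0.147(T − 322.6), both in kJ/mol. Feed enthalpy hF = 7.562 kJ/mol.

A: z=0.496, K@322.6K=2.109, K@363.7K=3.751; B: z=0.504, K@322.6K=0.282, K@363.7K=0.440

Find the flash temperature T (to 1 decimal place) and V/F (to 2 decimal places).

T = 324.3 K, V/F = 0.26

Adiabatic flash: solve Rachford–Rice at each trial T, then check hF = ψ·hV(T) + (1−ψ)·hL(T).
  T = 322.6 K: K = (2.109, 0.282), RR gives ψ = 0.236, H_out = 6.523 kJ/mol
  T = 363.7 K: K = (3.751, 0.440), RR gives ψ = 0.703, H_out = 25.883 kJ/mol
  T = 343.1 K: K = (2.860, 0.357), RR gives ψ = 0.500, H_out = 17.195 kJ/mol
  T = 332.9 K: K = (2.469, 0.319), RR gives ψ = 0.385, H_out = 12.368 kJ/mol
  T = 327.8 K: K = (2.287, 0.300), RR gives ψ = 0.317, H_out = 9.645 kJ/mol
  T = 325.2 K: K = (2.197, 0.291), RR gives ψ = 0.278, H_out = 8.136 kJ/mol
  T = 323.9 K: K = (2.153, 0.286), RR gives ψ = 0.258, H_out = 7.344 kJ/mol
Linear interpolation between T = 323.9 (H_out = 7.344) and T = 325.2 (H_out = 8.136) on hF = 7.562 gives T ≈ 324.3 K, at which ψ = 0.26.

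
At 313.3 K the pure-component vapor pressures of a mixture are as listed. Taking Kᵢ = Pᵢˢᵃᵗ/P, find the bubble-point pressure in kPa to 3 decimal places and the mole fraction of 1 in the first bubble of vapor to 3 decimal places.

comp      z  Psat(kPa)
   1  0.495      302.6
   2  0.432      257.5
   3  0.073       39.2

Pbub = 263.889 kPa, y_1 = 0.568

At the bubble point ψ → 0, so ΣzᵢKᵢ = 1 with Kᵢ = Pᵢˢᵃᵗ/P ⇒ P = ΣzᵢPᵢˢᵃᵗ.
P = 0.495·302.6 + 0.432·257.5 + 0.073·39.2 = 263.889 kPa
yᵢ = zᵢPᵢˢᵃᵗ/P ⇒ y_1 = 0.495·302.6/263.889 = 0.568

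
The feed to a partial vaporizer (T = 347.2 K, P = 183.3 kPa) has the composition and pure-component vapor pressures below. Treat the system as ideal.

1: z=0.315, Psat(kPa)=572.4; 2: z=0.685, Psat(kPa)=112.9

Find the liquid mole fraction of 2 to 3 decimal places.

x_2 = 0.847

Raoult's law: Kᵢ = Pᵢˢᵃᵗ/P = Pᵢˢᵃᵗ/183.3.
  K_1 = 572.4/183.3 = 3.12275, K_2 = 112.9/183.3 = 0.61593
Let ψ = V/F and solve Σ zᵢ(Kᵢ−1)/(1+ψ(Kᵢ−1)) = 0.
Check two-phase: ΣzᵢKᵢ = 1.406 > 1 and Σzᵢ/Kᵢ = 1.213 > 1, so g(0) = 0.406 > 0 and g(1) = -0.213 < 0.
Binary case is linear: z₁(K₁−1)(1+ψ(K₂−1)) + z₂(K₂−1)(1+ψ(K₁−1)) = 0
⇒ ψ = [z₁(K₁−1)+z₂(K₂−1)] / [−(K₁−1)(K₂−1)] = 0.4056/0.8153 = 0.497
Compositions from xᵢ = zᵢ/(1+ψ(Kᵢ−1)), yᵢ = Kᵢxᵢ:
  1: x = 0.153, y = 0.478
  2: x = 0.847, y = 0.522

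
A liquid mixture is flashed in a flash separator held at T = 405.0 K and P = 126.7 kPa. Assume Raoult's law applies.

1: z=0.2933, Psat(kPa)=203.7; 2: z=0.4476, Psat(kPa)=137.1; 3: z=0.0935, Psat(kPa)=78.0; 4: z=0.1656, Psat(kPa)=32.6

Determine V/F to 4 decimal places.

V/F = 0.2498

Raoult's law: Kᵢ = Pᵢˢᵃᵗ/P = Pᵢˢᵃᵗ/126.7.
  K_1 = 203.7/126.7 = 1.607735, K_2 = 137.1/126.7 = 1.082084, K_3 = 78.0/126.7 = 0.615627, K_4 = 32.6/126.7 = 0.257301
Material balance + equilibrium reduce to Σ zᵢ(Kᵢ−1)/(1+V/F(Kᵢ−1)) = 0.
Feasibility: ΣzᵢKᵢ = 1.0561, Σzᵢ/Kᵢ = 1.3916 — both > 1, two phases present.
Newton iteration, V/F⁰ = 0.5:
  V/F = 0.5000: g = -0.06813, g' = -0.3188 → V/F = 0.2863
  V/F = 0.2863: g = -0.00886, g' = -0.2463 → V/F = 0.2503
  V/F = 0.2503: g = -0.00013, g' = -0.2392 → V/F = 0.2498
Converged at V/F = 0.2498.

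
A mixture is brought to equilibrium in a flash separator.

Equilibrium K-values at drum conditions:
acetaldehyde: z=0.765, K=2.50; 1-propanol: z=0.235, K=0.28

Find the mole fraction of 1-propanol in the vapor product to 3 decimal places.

y_1-propanol = 0.189

Rachford–Rice: g(ψ) = Σ zᵢ(Kᵢ−1)/(1+ψ(Kᵢ−1)) = 0.
Check two-phase: ΣzᵢKᵢ = 1.978 > 1 and Σzᵢ/Kᵢ = 1.145 > 1, so g(0) = 0.978 > 0 and g(1) = -0.145 < 0.
Newton–Raphson from ψ = 0.5:
  ψ = 0.500: g = 0.3913, g' = -0.859 → ψ = 0.955
  ψ = 0.955: g = -0.0704, g' = -1.541 → ψ = 0.910
  ψ = 0.910: g = -0.0051, g' = -1.331 → ψ = 0.906
Converged at ψ = 0.906.
Compositions from xᵢ = zᵢ/(1+ψ(Kᵢ−1)), yᵢ = Kᵢxᵢ:
  acetaldehyde: x = 0.324, y = 0.811
  1-propanol: x = 0.676, y = 0.189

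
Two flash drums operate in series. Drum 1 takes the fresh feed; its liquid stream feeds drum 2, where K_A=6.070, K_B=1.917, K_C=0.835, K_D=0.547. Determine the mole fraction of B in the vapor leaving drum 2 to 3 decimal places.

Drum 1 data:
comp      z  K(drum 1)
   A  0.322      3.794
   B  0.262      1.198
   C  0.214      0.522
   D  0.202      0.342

y_B (drum 2) = 0.282

Drum 1:
Let ψ₁ = V/F and solve Σ zᵢ(Kᵢ−1)/(1+ψ₁(Kᵢ−1)) = 0.
Check two-phase: ΣzᵢKᵢ = 1.716 > 1 and Σzᵢ/Kᵢ = 1.304 > 1, so g(0) = 0.716 > 0 and g(1) = -0.304 < 0.
Newton iteration, ψ₁⁰ = 0.5:
  ψ₁ = 0.500: g = 0.0900, g' = -0.725 → ψ₁ = 0.624
  ψ₁ = 0.624: g = 0.0027, g' = -0.693 → ψ₁ = 0.628
Converged at ψ₁ = 0.628.
Drum-1 compositions:
  A: x = 0.117, y = 0.443
  B: x = 0.233, y = 0.279
  C: x = 0.306, y = 0.160
  D: x = 0.344, y = 0.118
Drum-2 feed = drum-1 liquid: z₂ = (0.1169, 0.2330, 0.3058, 0.3443).
Drum 2:
Let ψ₂ = V/F and solve Σ zᵢ(Kᵢ−1)/(1+ψ₂(Kᵢ−1)) = 0.
Check two-phase: ΣzᵢKᵢ = 1.600 > 1 and Σzᵢ/Kᵢ = 1.136 > 1, so g(0) = 0.600 > 0 and g(1) = -0.136 < 0.
Newton–Raphson from ψ₂ = 0.48:
  ψ₂ = 0.480: g = 0.0669, g' = -0.475 → ψ₂ = 0.621
  ψ₂ = 0.621: g = 0.0058, g' = -0.401 → ψ₂ = 0.635
Converged at ψ₂ = 0.635.
  A: x = 0.028, y = 0.168
  B: x = 0.147, y = 0.282
  C: x = 0.342, y = 0.285
  D: x = 0.483, y = 0.264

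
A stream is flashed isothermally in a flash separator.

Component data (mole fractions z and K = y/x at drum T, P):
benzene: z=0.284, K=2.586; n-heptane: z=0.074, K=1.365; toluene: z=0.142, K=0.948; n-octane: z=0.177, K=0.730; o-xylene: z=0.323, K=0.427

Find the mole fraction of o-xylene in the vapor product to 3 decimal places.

Rachford–Rice: g(β) = Σ zᵢ(Kᵢ−1)/(1+β(Kᵢ−1)) = 0.
g(0) = ΣzᵢKᵢ − 1 = 0.237 and g(1) = 1 − Σzᵢ/Kᵢ = -0.313, so a root lies in (0, 1).
Iterate (Newton) starting at β = 0.5:
  β = 0.500: g = -0.0482, g' = -0.455 → β = 0.394
  β = 0.394: g = 0.0007, g' = -0.472 → β = 0.396
Converged at β = 0.396.
Compositions from xᵢ = zᵢ/(1+β(Kᵢ−1)), yᵢ = Kᵢxᵢ:
  benzene: x = 0.175, y = 0.451
  n-heptane: x = 0.065, y = 0.088
  toluene: x = 0.145, y = 0.137
  n-octane: x = 0.198, y = 0.145
  o-xylene: x = 0.418, y = 0.178

y_o-xylene = 0.178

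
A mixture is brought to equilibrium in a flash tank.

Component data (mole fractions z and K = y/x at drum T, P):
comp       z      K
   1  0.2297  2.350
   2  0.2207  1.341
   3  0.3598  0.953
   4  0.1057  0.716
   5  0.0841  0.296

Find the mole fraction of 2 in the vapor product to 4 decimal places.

y_2 = 0.2298

Rachford–Rice: g(β) = Σ zᵢ(Kᵢ−1)/(1+β(Kᵢ−1)) = 0.
Feasibility: ΣzᵢKᵢ = 1.2792, Σzᵢ/Kᵢ = 1.0716 — both > 1, two phases present.
Iterate (Newton) starting at β = 0.63:
  β = 0.6300: g = 0.06914, g' = -0.2877 → β = 0.8703
  β = 0.8703: g = -0.00976, g' = -0.3975 → β = 0.8458
  β = 0.8458: g = -0.00026, g' = -0.3770 → β = 0.8451
Converged at β = 0.8451.
Compositions from xᵢ = zᵢ/(1+β(Kᵢ−1)), yᵢ = Kᵢxᵢ:
  1: x = 0.1073, y = 0.2521
  2: x = 0.1713, y = 0.2298
  3: x = 0.3747, y = 0.3571
  4: x = 0.1391, y = 0.0996
  5: x = 0.2076, y = 0.0615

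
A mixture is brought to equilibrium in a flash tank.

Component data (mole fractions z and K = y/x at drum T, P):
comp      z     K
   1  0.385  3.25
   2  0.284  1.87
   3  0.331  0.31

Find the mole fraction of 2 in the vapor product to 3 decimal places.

y_2 = 0.322

Iterate (Newton) starting at V/F = 0.5:
  V/F = 0.500: g = 0.2311, g' = -0.903 → V/F = 0.756
  V/F = 0.756: g = -0.0076, g' = -1.034 → V/F = 0.749
Converged at V/F = 0.749.
Compositions from xᵢ = zᵢ/(1+V/F(Kᵢ−1)), yᵢ = Kᵢxᵢ:
  1: x = 0.143, y = 0.466
  2: x = 0.172, y = 0.322
  3: x = 0.685, y = 0.212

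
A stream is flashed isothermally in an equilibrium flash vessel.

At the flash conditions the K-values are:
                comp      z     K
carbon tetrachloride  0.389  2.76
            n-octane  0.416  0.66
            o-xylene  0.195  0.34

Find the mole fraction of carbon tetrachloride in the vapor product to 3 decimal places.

y_carbon tetrachloride = 0.570

Rachford–Rice: g(ψ) = Σ zᵢ(Kᵢ−1)/(1+ψ(Kᵢ−1)) = 0.
Feasibility: ΣzᵢKᵢ = 1.414, Σzᵢ/Kᵢ = 1.345 — both > 1, two phases present.
Iterate (Newton) starting at ψ = 0.5:
  ψ = 0.500: g = 0.0017, g' = -0.600 → ψ = 0.503
Converged at ψ = 0.503.
Compositions from xᵢ = zᵢ/(1+ψ(Kᵢ−1)), yᵢ = Kᵢxᵢ:
  carbon tetrachloride: x = 0.206, y = 0.570
  n-octane: x = 0.502, y = 0.331
  o-xylene: x = 0.292, y = 0.099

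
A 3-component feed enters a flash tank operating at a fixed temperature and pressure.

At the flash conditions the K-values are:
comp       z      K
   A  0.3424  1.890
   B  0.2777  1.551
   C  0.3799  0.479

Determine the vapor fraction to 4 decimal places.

Iterate (Newton) starting at ψ = 0.5:
  ψ = 0.5000: g = 0.06320, g' = -0.3703 → ψ = 0.6707
  ψ = 0.6707: g = -0.00168, g' = -0.3949 → ψ = 0.6664
Converged at ψ = 0.6664.

ψ = 0.6664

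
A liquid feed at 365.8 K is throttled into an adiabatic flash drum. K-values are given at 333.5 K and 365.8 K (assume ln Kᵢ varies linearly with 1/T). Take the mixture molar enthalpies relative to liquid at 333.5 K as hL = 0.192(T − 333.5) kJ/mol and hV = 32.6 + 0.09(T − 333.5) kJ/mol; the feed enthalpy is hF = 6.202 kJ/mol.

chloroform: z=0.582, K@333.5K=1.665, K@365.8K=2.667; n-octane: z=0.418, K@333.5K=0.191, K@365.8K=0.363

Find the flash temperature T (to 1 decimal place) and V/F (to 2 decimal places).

T = 336.6 K, V/F = 0.17

Adiabatic flash: solve Rachford–Rice at each trial T, then check hF = ψ·hV(T) + (1−ψ)·hL(T).
  T = 333.5 K: K = (1.665, 0.191), RR gives ψ = 0.091, H_out = 2.961 kJ/mol
  T = 365.8 K: K = (2.667, 0.363), RR gives ψ = 0.663, H_out = 25.628 kJ/mol
  T = 349.6 K: K = (2.129, 0.267), RR gives ψ = 0.424, H_out = 16.207 kJ/mol
  T = 341.6 K: K = (1.890, 0.227), RR gives ψ = 0.283, H_out = 10.546 kJ/mol
  T = 337.6 K: K = (1.776, 0.209), RR gives ψ = 0.197, H_out = 7.130 kJ/mol
  T = 335.6 K: K = (1.722, 0.200), RR gives ψ = 0.148, H_out = 5.199 kJ/mol
Linear interpolation between T = 335.6 (H_out = 5.199) and T = 337.6 (H_out = 7.130) on hF = 6.202 gives T ≈ 336.6 K, at which ψ = 0.17.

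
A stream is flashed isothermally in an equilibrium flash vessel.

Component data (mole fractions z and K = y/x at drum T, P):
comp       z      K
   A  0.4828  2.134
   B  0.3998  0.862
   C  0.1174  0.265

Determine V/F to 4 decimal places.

Rachford–Rice: g(V/F) = Σ zᵢ(Kᵢ−1)/(1+V/F(Kᵢ−1)) = 0.
Feasibility: ΣzᵢKᵢ = 1.4060, Σzᵢ/Kᵢ = 1.1331 — both > 1, two phases present.
Newton iteration, V/F⁰ = 0.63:
  V/F = 0.6300: g = 0.09822, g' = -0.4403 → V/F = 0.8531
  V/F = 0.8531: g = -0.01558, g' = -0.6260 → V/F = 0.8282
  V/F = 0.8282: g = -0.00047, g' = -0.5890 → V/F = 0.8274
Converged at V/F = 0.8274.

V/F = 0.8274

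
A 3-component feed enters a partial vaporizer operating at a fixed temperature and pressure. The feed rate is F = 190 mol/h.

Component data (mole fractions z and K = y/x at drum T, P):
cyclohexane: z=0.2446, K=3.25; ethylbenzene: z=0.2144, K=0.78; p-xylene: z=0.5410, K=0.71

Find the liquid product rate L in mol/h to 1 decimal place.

L = 82.2 mol/h

Rachford–Rice: g(V/F) = Σ zᵢ(Kᵢ−1)/(1+V/F(Kᵢ−1)) = 0.
Feasibility: ΣzᵢKᵢ = 1.3463, Σzᵢ/Kᵢ = 1.1121 — both > 1, two phases present.
Iterate (Newton) starting at V/F = 0.5:
  V/F = 0.5000: g = 0.02249, g' = -0.3496 → V/F = 0.5643
  V/F = 0.5643: g = 0.00102, g' = -0.3189 → V/F = 0.5676
Converged at V/F = 0.5676.
Then V = V/F·F = 0.5676·190 = 107.8 mol/h and L = F − V = 82.2 mol/h.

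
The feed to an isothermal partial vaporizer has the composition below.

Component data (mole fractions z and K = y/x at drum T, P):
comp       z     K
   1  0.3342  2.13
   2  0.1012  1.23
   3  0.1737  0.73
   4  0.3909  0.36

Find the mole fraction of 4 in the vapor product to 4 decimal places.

Rachford–Rice: g(V/F) = Σ zᵢ(Kᵢ−1)/(1+V/F(Kᵢ−1)) = 0.
Check two-phase: ΣzᵢKᵢ = 1.1038 > 1 and Σzᵢ/Kᵢ = 1.5630 > 1, so g(0) = 0.1038 > 0 and g(1) = -0.5630 < 0.
Newton–Raphson from V/F = 0.5:
  V/F = 0.5000: g = -0.15994, g' = -0.5417 → V/F = 0.2048
  V/F = 0.2048: g = -0.00863, g' = -0.5126 → V/F = 0.1879
  V/F = 0.1879: g = 0.00003, g' = -0.5162 → V/F = 0.1880
Converged at V/F = 0.1880.
Compositions from xᵢ = zᵢ/(1+V/F(Kᵢ−1)), yᵢ = Kᵢxᵢ:
  1: x = 0.2756, y = 0.5871
  2: x = 0.0970, y = 0.1193
  3: x = 0.1830, y = 0.1336
  4: x = 0.4444, y = 0.1600

y_4 = 0.1600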